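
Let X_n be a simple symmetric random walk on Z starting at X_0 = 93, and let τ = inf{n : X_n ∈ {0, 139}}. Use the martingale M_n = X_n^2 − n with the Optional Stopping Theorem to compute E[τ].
E[τ] = 4278

M_n = X_n^2 − n is a martingale (since E[X_{n+1}^2 | F_n] = X_n^2 + 1). By OST (τ has finite mean in a bounded region), E[M_τ] = E[M_0] = X_0^2 − 0 = 93^2 = 8649. Also E[M_τ] = E[X_τ^2] − E[τ]. The walk exits at 0 or 139, with P(hit 139 first) = 93/139, so E[X_τ^2] = 139^2 · 93/139 + 0 = 12927. Thus E[τ] = E[X_τ^2] − E[M_τ] = 12927 − 8649 = 4278 = 93(139 − 93) = 4278.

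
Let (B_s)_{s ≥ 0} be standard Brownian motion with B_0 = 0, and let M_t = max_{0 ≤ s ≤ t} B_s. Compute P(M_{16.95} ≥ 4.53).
P(M_{16.95} ≥ 4.53) = 2·P(B_{16.95} ≥ 4.53) = 2(1 − Φ(4.53/√16.95)) ≈ 0.2712

By the reflection principle for Brownian motion, P(M_t ≥ a) = 2 · P(B_t ≥ a) for a ≥ 0. Since B_t ~ N(0, t), P(B_t ≥ 4.53) = 1 − Φ(4.53/√t) = 1 − Φ(4.53/√16.95) = 1 − Φ(1.1003). So
  P(M_{16.95} ≥ 4.53) = 2(1 − Φ(1.1003)) ≈ 0.2712.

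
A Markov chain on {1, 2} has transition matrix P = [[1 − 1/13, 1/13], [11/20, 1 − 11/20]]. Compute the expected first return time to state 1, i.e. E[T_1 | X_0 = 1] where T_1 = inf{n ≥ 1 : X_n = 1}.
E[T_1 | X_0 = 1] = 1/π_1 = 163/143

For an irreducible recurrent Markov chain with stationary distribution π, E[T_i | X_0 = i] = 1/π_i (Kac's formula). Here π_1 = (11/20)/(1/13 + 11/20) = (11/20)/(163/260) = 143/163, so E[T_1 | X_0 = 1] = 1/π_1 = (1/13 + 11/20)/(11/20) = (163/260)/(11/20) = 163/143.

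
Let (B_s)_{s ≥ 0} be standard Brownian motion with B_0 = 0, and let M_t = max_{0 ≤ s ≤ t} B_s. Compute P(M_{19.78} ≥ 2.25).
P(M_{19.78} ≥ 2.25) = 2·P(B_{19.78} ≥ 2.25) = 2(1 − Φ(2.25/√19.78)) ≈ 0.6129

By the reflection principle for Brownian motion, P(M_t ≥ a) = 2 · P(B_t ≥ a) for a ≥ 0. Since B_t ~ N(0, t), P(B_t ≥ 2.25) = 1 − Φ(2.25/√t) = 1 − Φ(2.25/√19.78) = 1 − Φ(0.5059). So
  P(M_{19.78} ≥ 2.25) = 2(1 − Φ(0.5059)) ≈ 0.6129.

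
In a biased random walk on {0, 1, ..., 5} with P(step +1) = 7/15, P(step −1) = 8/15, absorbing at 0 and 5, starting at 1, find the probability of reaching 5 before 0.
P(hit 5 before 0) = (1 − (8/7)^1) / (1 − (8/7)^5) = 2401/15961

Let u_k denote P(reach 5 before 0 | start at k). Boundary: u_0 = 0, u_5 = 1. Recurrence: u_k = 7/15·u_{k+1} + 8/15·u_{k-1} for 1 ≤ k ≤ 4. Try u_k = A + B·r^k with r = q/p = (8/15)/(7/15) = 8/7. Substitution satisfies the recurrence; boundary conditions give:
  u_k = (1 − r^k) / (1 − r^N) = (1 − (8/7)^1) / (1 − (8/7)^5) = 2401/15961.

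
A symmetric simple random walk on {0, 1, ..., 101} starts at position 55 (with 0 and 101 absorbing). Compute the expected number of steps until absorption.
E[τ | X_0 = 55] = 2530

Let v_k = E[τ | X_0 = k]. Boundary: v_0 = v_101 = 0. Recurrence: v_k = 1 + (v_{k-1} + v_{k+1})/2 for 1 ≤ k ≤ 100. The particular solution to v_k − (v_{k-1} + v_{k+1})/2 = 1 is v_k = −k^2. Adding homogeneous solution A + B k and matching boundaries gives v_k = k (101 − k). Substituting k = 55: v_55 = 55 · 46 = 2530.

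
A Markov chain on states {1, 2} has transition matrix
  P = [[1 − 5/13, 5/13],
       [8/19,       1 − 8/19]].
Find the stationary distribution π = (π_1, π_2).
π_1 = 104/199, π_2 = 95/199

Solve πP = π with π_1 + π_2 = 1. From πP = π: π_1 · (1 − 5/13) + π_2 · 8/19 = π_1 ⇒ π_2 · 8/19 = π_1 · 5/13 ⇒ π_2/π_1 = (5/13)/(8/19) = 95/104. Together with π_1 + π_2 = 1:
  π_1 = (8/19)/(5/13 + 8/19) = (8/19)/(199/247) = 104/199,
  π_2 = (5/13)/(5/13 + 8/19) = (5/13)/(199/247) = 95/199.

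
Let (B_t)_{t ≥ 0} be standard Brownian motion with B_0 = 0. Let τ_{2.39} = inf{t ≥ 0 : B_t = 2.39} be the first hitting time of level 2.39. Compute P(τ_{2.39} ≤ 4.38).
P(τ_{2.39} ≤ 4.38) = 2(1 − Φ(2.39/√4.38)) = 2(1 − Φ(1.1420)) ≈ 0.2535

By the reflection principle for standard BM, P(τ_b ≤ t) = 2 · P(B_t ≥ b). Since B_t ~ N(0, t), P(B_t ≥ 2.39) = 1 − Φ(2.39/√t) = 1 − Φ(2.39/√4.38) = 1 − Φ(1.1420) ≈ 0.12673. Doubling: P(τ_{2.39} ≤ 4.38) ≈ 2 · 0.12673 = 0.25346 ≈ 0.2535.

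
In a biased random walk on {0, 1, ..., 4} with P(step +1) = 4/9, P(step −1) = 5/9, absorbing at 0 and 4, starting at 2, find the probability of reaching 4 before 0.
P(hit 4 before 0) = (1 − (5/4)^2) / (1 − (5/4)^4) = 16/41

Let u_k denote P(reach 4 before 0 | start at k). Boundary: u_0 = 0, u_4 = 1. Recurrence: u_k = 4/9·u_{k+1} + 5/9·u_{k-1} for 1 ≤ k ≤ 3. Try u_k = A + B·r^k with r = q/p = (5/9)/(4/9) = 5/4. Substitution satisfies the recurrence; boundary conditions give:
  u_k = (1 − r^k) / (1 − r^N) = (1 − (5/4)^2) / (1 − (5/4)^4) = 16/41.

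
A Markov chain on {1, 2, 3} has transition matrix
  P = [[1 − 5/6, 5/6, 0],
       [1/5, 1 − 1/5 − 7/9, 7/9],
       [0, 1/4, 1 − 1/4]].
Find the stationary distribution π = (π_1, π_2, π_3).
π = (54/979, 225/979, 700/979)

This is a birth-death chain on three states, which satisfies detailed balance: π_1 · P_{12} = π_2 · P_{21} and π_2 · P_{23} = π_3 · P_{32}.
From π_1 · 5/6 = π_2 · 1/5: π_2/π_1 = (5/6)/(1/5) = 25/6.
From π_2 · 7/9 = π_3 · 1/4: π_3/π_2 = (7/9)/(1/4) = 28/9.
Take π_1 proportional to 1; then unnormalized π = (1, 25/6, 350/27). Normalize by dividing by the sum 979/54:
  π = (54/979, 225/979, 700/979).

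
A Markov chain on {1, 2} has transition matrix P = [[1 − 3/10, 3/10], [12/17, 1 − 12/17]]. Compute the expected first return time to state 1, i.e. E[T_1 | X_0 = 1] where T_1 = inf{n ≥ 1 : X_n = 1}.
E[T_1 | X_0 = 1] = 1/π_1 = 57/40

For an irreducible recurrent Markov chain with stationary distribution π, E[T_i | X_0 = i] = 1/π_i (Kac's formula). Here π_1 = (12/17)/(3/10 + 12/17) = (12/17)/(171/170) = 40/57, so E[T_1 | X_0 = 1] = 1/π_1 = (3/10 + 12/17)/(12/17) = (171/170)/(12/17) = 57/40.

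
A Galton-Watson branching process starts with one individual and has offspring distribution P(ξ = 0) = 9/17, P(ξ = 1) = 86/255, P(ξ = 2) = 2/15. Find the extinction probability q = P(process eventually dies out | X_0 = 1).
q = 1

Mean offspring μ = 0·9/17 + 1·86/255 + 2·2/15 = 154/255 ≤ 1. For μ ≤ 1 with offspring not concentrated at 1, the Galton-Watson process goes extinct almost surely, so q = 1.
(Algebraic check: The pgf is f(s) = 9/17 + 86/255·s + 2/15·s². The extinction probability q is the smallest fixed point of f in [0, 1]. Setting s = f(s):
  2/15·s² + (86/255 − 1)·s + 9/17 = 0
  2/15·s² − (9/17 + 2/15)·s + 9/17 = 0
which factors as (s − 1)·(2/15·s − 9/17) = 0, giving roots s = 1 and s = (9/17)/(2/15) = 135/34. Since 135/34 ≥ 1, the smallest root in [0, 1] is s = 1.)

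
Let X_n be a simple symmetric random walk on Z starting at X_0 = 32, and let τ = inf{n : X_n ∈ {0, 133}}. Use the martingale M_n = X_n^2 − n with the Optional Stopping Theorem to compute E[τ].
E[τ] = 3232

M_n = X_n^2 − n is a martingale (since E[X_{n+1}^2 | F_n] = X_n^2 + 1). By OST (τ has finite mean in a bounded region), E[M_τ] = E[M_0] = X_0^2 − 0 = 32^2 = 1024. Also E[M_τ] = E[X_τ^2] − E[τ]. The walk exits at 0 or 133, with P(hit 133 first) = 32/133, so E[X_τ^2] = 133^2 · 32/133 + 0 = 4256. Thus E[τ] = E[X_τ^2] − E[M_τ] = 4256 − 1024 = 3232 = 32(133 − 32) = 3232.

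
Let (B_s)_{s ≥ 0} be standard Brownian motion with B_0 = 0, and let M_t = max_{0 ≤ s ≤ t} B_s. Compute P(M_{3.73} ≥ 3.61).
P(M_{3.73} ≥ 3.61) = 2·P(B_{3.73} ≥ 3.61) = 2(1 − Φ(3.61/√3.73)) ≈ 0.0616

By the reflection principle for Brownian motion, P(M_t ≥ a) = 2 · P(B_t ≥ a) for a ≥ 0. Since B_t ~ N(0, t), P(B_t ≥ 3.61) = 1 − Φ(3.61/√t) = 1 − Φ(3.61/√3.73) = 1 − Φ(1.8692). So
  P(M_{3.73} ≥ 3.61) = 2(1 − Φ(1.8692)) ≈ 0.0616.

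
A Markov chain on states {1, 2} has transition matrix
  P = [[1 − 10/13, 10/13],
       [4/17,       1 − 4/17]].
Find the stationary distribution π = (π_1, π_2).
π_1 = 26/111, π_2 = 85/111

Solve πP = π with π_1 + π_2 = 1. From πP = π: π_1 · (1 − 10/13) + π_2 · 4/17 = π_1 ⇒ π_2 · 4/17 = π_1 · 10/13 ⇒ π_2/π_1 = (10/13)/(4/17) = 85/26. Together with π_1 + π_2 = 1:
  π_1 = (4/17)/(10/13 + 4/17) = (4/17)/(222/221) = 26/111,
  π_2 = (10/13)/(10/13 + 4/17) = (10/13)/(222/221) = 85/111.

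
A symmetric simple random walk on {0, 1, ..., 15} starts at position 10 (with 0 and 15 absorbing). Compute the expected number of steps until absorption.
E[τ | X_0 = 10] = 50

Let v_k = E[τ | X_0 = k]. Boundary: v_0 = v_15 = 0. Recurrence: v_k = 1 + (v_{k-1} + v_{k+1})/2 for 1 ≤ k ≤ 14. The particular solution to v_k − (v_{k-1} + v_{k+1})/2 = 1 is v_k = −k^2. Adding homogeneous solution A + B k and matching boundaries gives v_k = k (15 − k). Substituting k = 10: v_10 = 10 · 5 = 50.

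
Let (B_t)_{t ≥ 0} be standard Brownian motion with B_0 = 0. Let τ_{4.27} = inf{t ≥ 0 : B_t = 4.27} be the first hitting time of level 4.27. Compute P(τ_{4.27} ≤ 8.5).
P(τ_{4.27} ≤ 8.5) = 2(1 − Φ(4.27/√8.5)) = 2(1 − Φ(1.4646)) ≈ 0.1430

By the reflection principle for standard BM, P(τ_b ≤ t) = 2 · P(B_t ≥ b). Since B_t ~ N(0, t), P(B_t ≥ 4.27) = 1 − Φ(4.27/√t) = 1 − Φ(4.27/√8.5) = 1 − Φ(1.4646) ≈ 0.07152. Doubling: P(τ_{4.27} ≤ 8.5) ≈ 2 · 0.07152 = 0.14304 ≈ 0.1430.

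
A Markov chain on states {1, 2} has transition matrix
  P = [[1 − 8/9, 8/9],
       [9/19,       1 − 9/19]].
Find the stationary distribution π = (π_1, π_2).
π_1 = 81/233, π_2 = 152/233

Solve πP = π with π_1 + π_2 = 1. From πP = π: π_1 · (1 − 8/9) + π_2 · 9/19 = π_1 ⇒ π_2 · 9/19 = π_1 · 8/9 ⇒ π_2/π_1 = (8/9)/(9/19) = 152/81. Together with π_1 + π_2 = 1:
  π_1 = (9/19)/(8/9 + 9/19) = (9/19)/(233/171) = 81/233,
  π_2 = (8/9)/(8/9 + 9/19) = (8/9)/(233/171) = 152/233.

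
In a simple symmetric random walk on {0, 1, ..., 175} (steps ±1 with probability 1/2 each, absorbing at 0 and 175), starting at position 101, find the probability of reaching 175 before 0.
P(hit 175 before 0) = 101/175

Let u_k = P(hit 175 before 0 | start at k). Then u_0 = 0, u_175 = 1, and u_k = u_{k-1}/2 + u_{k+1}/2 for 1 ≤ k ≤ 174. This harmonic recurrence is solved by u_k = k/175, giving u_101 = 101/175.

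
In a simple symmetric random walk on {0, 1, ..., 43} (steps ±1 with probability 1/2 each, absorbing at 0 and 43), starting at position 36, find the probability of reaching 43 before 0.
P(hit 43 before 0) = 36/43

Let u_k = P(hit 43 before 0 | start at k). Then u_0 = 0, u_43 = 1, and u_k = u_{k-1}/2 + u_{k+1}/2 for 1 ≤ k ≤ 42. This harmonic recurrence is solved by u_k = k/43, giving u_36 = 36/43.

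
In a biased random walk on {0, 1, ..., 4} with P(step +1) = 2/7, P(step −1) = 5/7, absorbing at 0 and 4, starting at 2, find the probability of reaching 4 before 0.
P(hit 4 before 0) = (1 − (5/2)^2) / (1 − (5/2)^4) = 4/29

Let u_k denote P(reach 4 before 0 | start at k). Boundary: u_0 = 0, u_4 = 1. Recurrence: u_k = 2/7·u_{k+1} + 5/7·u_{k-1} for 1 ≤ k ≤ 3. Try u_k = A + B·r^k with r = q/p = (5/7)/(2/7) = 5/2. Substitution satisfies the recurrence; boundary conditions give:
  u_k = (1 − r^k) / (1 − r^N) = (1 − (5/2)^2) / (1 − (5/2)^4) = 4/29.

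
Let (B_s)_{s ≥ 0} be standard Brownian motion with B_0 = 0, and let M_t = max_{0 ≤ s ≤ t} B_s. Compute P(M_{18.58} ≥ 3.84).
P(M_{18.58} ≥ 3.84) = 2·P(B_{18.58} ≥ 3.84) = 2(1 − Φ(3.84/√18.58)) ≈ 0.3730

By the reflection principle for Brownian motion, P(M_t ≥ a) = 2 · P(B_t ≥ a) for a ≥ 0. Since B_t ~ N(0, t), P(B_t ≥ 3.84) = 1 − Φ(3.84/√t) = 1 − Φ(3.84/√18.58) = 1 − Φ(0.8909). So
  P(M_{18.58} ≥ 3.84) = 2(1 − Φ(0.8909)) ≈ 0.3730.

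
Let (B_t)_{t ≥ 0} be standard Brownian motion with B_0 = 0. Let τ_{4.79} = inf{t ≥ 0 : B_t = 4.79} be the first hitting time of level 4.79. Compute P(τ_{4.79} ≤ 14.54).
P(τ_{4.79} ≤ 14.54) = 2(1 − Φ(4.79/√14.54)) = 2(1 − Φ(1.2562)) ≈ 0.2090

By the reflection principle for standard BM, P(τ_b ≤ t) = 2 · P(B_t ≥ b). Since B_t ~ N(0, t), P(B_t ≥ 4.79) = 1 − Φ(4.79/√t) = 1 − Φ(4.79/√14.54) = 1 − Φ(1.2562) ≈ 0.10452. Doubling: P(τ_{4.79} ≤ 14.54) ≈ 2 · 0.10452 = 0.20904 ≈ 0.2090.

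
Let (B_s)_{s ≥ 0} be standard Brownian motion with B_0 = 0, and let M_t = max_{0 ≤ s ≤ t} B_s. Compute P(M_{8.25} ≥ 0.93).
P(M_{8.25} ≥ 0.93) = 2·P(B_{8.25} ≥ 0.93) = 2(1 − Φ(0.93/√8.25)) ≈ 0.7461

By the reflection principle for Brownian motion, P(M_t ≥ a) = 2 · P(B_t ≥ a) for a ≥ 0. Since B_t ~ N(0, t), P(B_t ≥ 0.93) = 1 − Φ(0.93/√t) = 1 − Φ(0.93/√8.25) = 1 − Φ(0.3238). So
  P(M_{8.25} ≥ 0.93) = 2(1 − Φ(0.3238)) ≈ 0.7461.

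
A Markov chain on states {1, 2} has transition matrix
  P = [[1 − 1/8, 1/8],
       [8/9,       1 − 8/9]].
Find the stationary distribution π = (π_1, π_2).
π_1 = 64/73, π_2 = 9/73

Solve πP = π with π_1 + π_2 = 1. From πP = π: π_1 · (1 − 1/8) + π_2 · 8/9 = π_1 ⇒ π_2 · 8/9 = π_1 · 1/8 ⇒ π_2/π_1 = (1/8)/(8/9) = 9/64. Together with π_1 + π_2 = 1:
  π_1 = (8/9)/(1/8 + 8/9) = (8/9)/(73/72) = 64/73,
  π_2 = (1/8)/(1/8 + 8/9) = (1/8)/(73/72) = 9/73.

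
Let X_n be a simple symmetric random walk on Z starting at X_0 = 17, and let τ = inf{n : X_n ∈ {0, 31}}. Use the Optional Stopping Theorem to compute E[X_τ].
E[X_τ] = 17

X_n is a martingale and τ is a bounded-mean stopping time (indeed τ is finite a.s. with bounded expectation since the walk is in a bounded region). By the OST, E[X_τ] = E[X_0] = 17. Equivalently: E[X_τ] = 31 · P(hit 31 first) + 0 · P(hit 0 first) = 31 · (17/31) = 17.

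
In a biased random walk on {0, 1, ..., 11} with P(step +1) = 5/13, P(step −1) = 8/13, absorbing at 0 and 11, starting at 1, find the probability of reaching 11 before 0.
P(hit 11 before 0) = (1 − (8/5)^1) / (1 − (8/5)^11) = 9765625/2847035489

Let u_k denote P(reach 11 before 0 | start at k). Boundary: u_0 = 0, u_11 = 1. Recurrence: u_k = 5/13·u_{k+1} + 8/13·u_{k-1} for 1 ≤ k ≤ 10. Try u_k = A + B·r^k with r = q/p = (8/13)/(5/13) = 8/5. Substitution satisfies the recurrence; boundary conditions give:
  u_k = (1 − r^k) / (1 − r^N) = (1 − (8/5)^1) / (1 − (8/5)^11) = 9765625/2847035489.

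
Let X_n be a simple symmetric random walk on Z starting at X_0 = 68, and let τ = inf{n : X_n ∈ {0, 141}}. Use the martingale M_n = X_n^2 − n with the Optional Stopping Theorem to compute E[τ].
E[τ] = 4964

M_n = X_n^2 − n is a martingale (since E[X_{n+1}^2 | F_n] = X_n^2 + 1). By OST (τ has finite mean in a bounded region), E[M_τ] = E[M_0] = X_0^2 − 0 = 68^2 = 4624. Also E[M_τ] = E[X_τ^2] − E[τ]. The walk exits at 0 or 141, with P(hit 141 first) = 68/141, so E[X_τ^2] = 141^2 · 68/141 + 0 = 9588. Thus E[τ] = E[X_τ^2] − E[M_τ] = 9588 − 4624 = 4964 = 68(141 − 68) = 4964.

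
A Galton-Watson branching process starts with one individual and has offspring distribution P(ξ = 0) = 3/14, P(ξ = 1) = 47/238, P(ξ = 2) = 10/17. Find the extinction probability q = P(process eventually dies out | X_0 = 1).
q = 51/140

The pgf is f(s) = 3/14 + 47/238·s + 10/17·s². The extinction probability q is the smallest fixed point of f in [0, 1]. Setting s = f(s):
  10/17·s² + (47/238 − 1)·s + 3/14 = 0
  10/17·s² − (3/14 + 10/17)·s + 3/14 = 0
which factors as (s − 1)·(10/17·s − 3/14) = 0, giving roots s = 1 and s = (3/14)/(10/17) = 51/140.
Mean offspring μ = 47/238 + 2·10/17 = 327/238 > 1 (supercritical), so q < 1. The extinction probability is the smaller root: q = (3/14)/(10/17) = 51/140.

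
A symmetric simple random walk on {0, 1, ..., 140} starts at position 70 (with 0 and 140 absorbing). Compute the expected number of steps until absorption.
E[τ | X_0 = 70] = 4900

Let v_k = E[τ | X_0 = k]. Boundary: v_0 = v_140 = 0. Recurrence: v_k = 1 + (v_{k-1} + v_{k+1})/2 for 1 ≤ k ≤ 139. The particular solution to v_k − (v_{k-1} + v_{k+1})/2 = 1 is v_k = −k^2. Adding homogeneous solution A + B k and matching boundaries gives v_k = k (140 − k). Substituting k = 70: v_70 = 70 · 70 = 4900.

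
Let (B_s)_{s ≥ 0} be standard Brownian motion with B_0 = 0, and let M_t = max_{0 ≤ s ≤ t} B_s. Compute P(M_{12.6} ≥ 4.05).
P(M_{12.6} ≥ 4.05) = 2·P(B_{12.6} ≥ 4.05) = 2(1 − Φ(4.05/√12.6)) ≈ 0.2539

By the reflection principle for Brownian motion, P(M_t ≥ a) = 2 · P(B_t ≥ a) for a ≥ 0. Since B_t ~ N(0, t), P(B_t ≥ 4.05) = 1 − Φ(4.05/√t) = 1 − Φ(4.05/√12.6) = 1 − Φ(1.1410). So
  P(M_{12.6} ≥ 4.05) = 2(1 − Φ(1.1410)) ≈ 0.2539.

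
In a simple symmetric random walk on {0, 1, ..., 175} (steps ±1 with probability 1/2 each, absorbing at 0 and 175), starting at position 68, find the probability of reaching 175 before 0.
P(hit 175 before 0) = 68/175

Let u_k = P(hit 175 before 0 | start at k). Then u_0 = 0, u_175 = 1, and u_k = u_{k-1}/2 + u_{k+1}/2 for 1 ≤ k ≤ 174. This harmonic recurrence is solved by u_k = k/175, giving u_68 = 68/175.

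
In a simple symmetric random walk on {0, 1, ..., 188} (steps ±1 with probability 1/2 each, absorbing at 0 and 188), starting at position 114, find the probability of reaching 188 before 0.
P(hit 188 before 0) = 114/188 = 57/94

Let u_k = P(hit 188 before 0 | start at k). Then u_0 = 0, u_188 = 1, and u_k = u_{k-1}/2 + u_{k+1}/2 for 1 ≤ k ≤ 187. This harmonic recurrence is solved by u_k = k/188, giving u_114 = 114/188 = 57/94.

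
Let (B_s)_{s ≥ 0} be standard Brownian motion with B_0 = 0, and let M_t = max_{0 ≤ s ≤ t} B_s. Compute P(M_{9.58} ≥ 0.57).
P(M_{9.58} ≥ 0.57) = 2·P(B_{9.58} ≥ 0.57) = 2(1 − Φ(0.57/√9.58)) ≈ 0.8539

By the reflection principle for Brownian motion, P(M_t ≥ a) = 2 · P(B_t ≥ a) for a ≥ 0. Since B_t ~ N(0, t), P(B_t ≥ 0.57) = 1 − Φ(0.57/√t) = 1 − Φ(0.57/√9.58) = 1 − Φ(0.1842). So
  P(M_{9.58} ≥ 0.57) = 2(1 − Φ(0.1842)) ≈ 0.8539.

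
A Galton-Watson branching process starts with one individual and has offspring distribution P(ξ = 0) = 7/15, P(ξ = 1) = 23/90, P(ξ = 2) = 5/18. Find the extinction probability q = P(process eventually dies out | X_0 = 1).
q = 1

Mean offspring μ = 0·7/15 + 1·23/90 + 2·5/18 = 73/90 ≤ 1. For μ ≤ 1 with offspring not concentrated at 1, the Galton-Watson process goes extinct almost surely, so q = 1.
(Algebraic check: The pgf is f(s) = 7/15 + 23/90·s + 5/18·s². The extinction probability q is the smallest fixed point of f in [0, 1]. Setting s = f(s):
  5/18·s² + (23/90 − 1)·s + 7/15 = 0
  5/18·s² − (7/15 + 5/18)·s + 7/15 = 0
which factors as (s − 1)·(5/18·s − 7/15) = 0, giving roots s = 1 and s = (7/15)/(5/18) = 42/25. Since 42/25 ≥ 1, the smallest root in [0, 1] is s = 1.)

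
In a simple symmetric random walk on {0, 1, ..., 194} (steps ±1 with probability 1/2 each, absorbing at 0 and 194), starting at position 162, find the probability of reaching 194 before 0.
P(hit 194 before 0) = 162/194 = 81/97

Let u_k = P(hit 194 before 0 | start at k). Then u_0 = 0, u_194 = 1, and u_k = u_{k-1}/2 + u_{k+1}/2 for 1 ≤ k ≤ 193. This harmonic recurrence is solved by u_k = k/194, giving u_162 = 162/194 = 81/97.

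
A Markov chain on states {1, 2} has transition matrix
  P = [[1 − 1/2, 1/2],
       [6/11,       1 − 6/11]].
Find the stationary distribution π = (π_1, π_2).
π_1 = 12/23, π_2 = 11/23

Solve πP = π with π_1 + π_2 = 1. From πP = π: π_1 · (1 − 1/2) + π_2 · 6/11 = π_1 ⇒ π_2 · 6/11 = π_1 · 1/2 ⇒ π_2/π_1 = (1/2)/(6/11) = 11/12. Together with π_1 + π_2 = 1:
  π_1 = (6/11)/(1/2 + 6/11) = (6/11)/(23/22) = 12/23,
  π_2 = (1/2)/(1/2 + 6/11) = (1/2)/(23/22) = 11/23.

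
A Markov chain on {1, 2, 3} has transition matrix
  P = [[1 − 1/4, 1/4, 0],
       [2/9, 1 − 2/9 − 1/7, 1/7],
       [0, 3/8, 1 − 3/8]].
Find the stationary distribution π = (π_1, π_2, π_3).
π = (56/143, 63/143, 24/143)

This is a birth-death chain on three states, which satisfies detailed balance: π_1 · P_{12} = π_2 · P_{21} and π_2 · P_{23} = π_3 · P_{32}.
From π_1 · 1/4 = π_2 · 2/9: π_2/π_1 = (1/4)/(2/9) = 9/8.
From π_2 · 1/7 = π_3 · 3/8: π_3/π_2 = (1/7)/(3/8) = 8/21.
Take π_1 proportional to 1; then unnormalized π = (1, 9/8, 3/7). Normalize by dividing by the sum 143/56:
  π = (56/143, 63/143, 24/143).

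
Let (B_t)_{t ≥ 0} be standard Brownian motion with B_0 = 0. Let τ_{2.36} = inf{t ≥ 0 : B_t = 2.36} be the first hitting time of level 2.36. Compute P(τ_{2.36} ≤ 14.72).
P(τ_{2.36} ≤ 14.72) = 2(1 − Φ(2.36/√14.72)) = 2(1 − Φ(0.6151)) ≈ 0.5385

By the reflection principle for standard BM, P(τ_b ≤ t) = 2 · P(B_t ≥ b). Since B_t ~ N(0, t), P(B_t ≥ 2.36) = 1 − Φ(2.36/√t) = 1 − Φ(2.36/√14.72) = 1 − Φ(0.6151) ≈ 0.26924. Doubling: P(τ_{2.36} ≤ 14.72) ≈ 2 · 0.26924 = 0.53848 ≈ 0.5385.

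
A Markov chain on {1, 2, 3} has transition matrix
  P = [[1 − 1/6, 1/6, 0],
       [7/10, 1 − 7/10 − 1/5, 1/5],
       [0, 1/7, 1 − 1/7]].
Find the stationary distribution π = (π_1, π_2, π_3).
π = (7/11, 5/33, 7/33)

This is a birth-death chain on three states, which satisfies detailed balance: π_1 · P_{12} = π_2 · P_{21} and π_2 · P_{23} = π_3 · P_{32}.
From π_1 · 1/6 = π_2 · 7/10: π_2/π_1 = (1/6)/(7/10) = 5/21.
From π_2 · 1/5 = π_3 · 1/7: π_3/π_2 = (1/5)/(1/7) = 7/5.
Take π_1 proportional to 1; then unnormalized π = (1, 5/21, 1/3). Normalize by dividing by the sum 11/7:
  π = (7/11, 5/33, 7/33).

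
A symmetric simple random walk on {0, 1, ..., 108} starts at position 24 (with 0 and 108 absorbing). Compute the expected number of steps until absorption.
E[τ | X_0 = 24] = 2016

Let v_k = E[τ | X_0 = k]. Boundary: v_0 = v_108 = 0. Recurrence: v_k = 1 + (v_{k-1} + v_{k+1})/2 for 1 ≤ k ≤ 107. The particular solution to v_k − (v_{k-1} + v_{k+1})/2 = 1 is v_k = −k^2. Adding homogeneous solution A + B k and matching boundaries gives v_k = k (108 − k). Substituting k = 24: v_24 = 24 · 84 = 2016.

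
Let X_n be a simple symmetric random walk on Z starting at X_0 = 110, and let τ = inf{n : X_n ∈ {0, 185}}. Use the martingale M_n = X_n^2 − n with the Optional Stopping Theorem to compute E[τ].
E[τ] = 8250

M_n = X_n^2 − n is a martingale (since E[X_{n+1}^2 | F_n] = X_n^2 + 1). By OST (τ has finite mean in a bounded region), E[M_τ] = E[M_0] = X_0^2 − 0 = 110^2 = 12100. Also E[M_τ] = E[X_τ^2] − E[τ]. The walk exits at 0 or 185, with P(hit 185 first) = 110/185, so E[X_τ^2] = 185^2 · 110/185 + 0 = 20350. Thus E[τ] = E[X_τ^2] − E[M_τ] = 20350 − 12100 = 8250 = 110(185 − 110) = 8250.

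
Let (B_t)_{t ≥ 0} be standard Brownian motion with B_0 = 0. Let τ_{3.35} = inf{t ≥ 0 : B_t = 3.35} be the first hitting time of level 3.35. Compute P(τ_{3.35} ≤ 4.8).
P(τ_{3.35} ≤ 4.8) = 2(1 − Φ(3.35/√4.8)) = 2(1 − Φ(1.5291)) ≈ 0.1262

By the reflection principle for standard BM, P(τ_b ≤ t) = 2 · P(B_t ≥ b). Since B_t ~ N(0, t), P(B_t ≥ 3.35) = 1 − Φ(3.35/√t) = 1 − Φ(3.35/√4.8) = 1 − Φ(1.5291) ≈ 0.06312. Doubling: P(τ_{3.35} ≤ 4.8) ≈ 2 · 0.06312 = 0.12624 ≈ 0.1262.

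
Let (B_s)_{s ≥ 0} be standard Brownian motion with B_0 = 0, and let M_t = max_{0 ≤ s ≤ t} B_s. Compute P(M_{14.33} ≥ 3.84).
P(M_{14.33} ≥ 3.84) = 2·P(B_{14.33} ≥ 3.84) = 2(1 − Φ(3.84/√14.33)) ≈ 0.3104

By the reflection principle for Brownian motion, P(M_t ≥ a) = 2 · P(B_t ≥ a) for a ≥ 0. Since B_t ~ N(0, t), P(B_t ≥ 3.84) = 1 − Φ(3.84/√t) = 1 − Φ(3.84/√14.33) = 1 − Φ(1.0144). So
  P(M_{14.33} ≥ 3.84) = 2(1 − Φ(1.0144)) ≈ 0.3104.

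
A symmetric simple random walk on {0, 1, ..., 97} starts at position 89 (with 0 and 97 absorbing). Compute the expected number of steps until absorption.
E[τ | X_0 = 89] = 712

Let v_k = E[τ | X_0 = k]. Boundary: v_0 = v_97 = 0. Recurrence: v_k = 1 + (v_{k-1} + v_{k+1})/2 for 1 ≤ k ≤ 96. The particular solution to v_k − (v_{k-1} + v_{k+1})/2 = 1 is v_k = −k^2. Adding homogeneous solution A + B k and matching boundaries gives v_k = k (97 − k). Substituting k = 89: v_89 = 89 · 8 = 712.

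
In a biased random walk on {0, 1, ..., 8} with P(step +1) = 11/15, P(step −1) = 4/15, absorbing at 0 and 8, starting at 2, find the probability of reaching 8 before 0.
P(hit 8 before 0) = (1 − (4/11)^2) / (1 − (4/11)^8) = 1771561/2040889

Let u_k denote P(reach 8 before 0 | start at k). Boundary: u_0 = 0, u_8 = 1. Recurrence: u_k = 11/15·u_{k+1} + 4/15·u_{k-1} for 1 ≤ k ≤ 7. Try u_k = A + B·r^k with r = q/p = (4/15)/(11/15) = 4/11. Substitution satisfies the recurrence; boundary conditions give:
  u_k = (1 − r^k) / (1 − r^N) = (1 − (4/11)^2) / (1 − (4/11)^8) = 1771561/2040889.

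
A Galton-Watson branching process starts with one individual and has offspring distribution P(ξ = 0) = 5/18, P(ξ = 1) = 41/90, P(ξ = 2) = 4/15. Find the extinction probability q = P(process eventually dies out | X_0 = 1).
q = 1

Mean offspring μ = 0·5/18 + 1·41/90 + 2·4/15 = 89/90 ≤ 1. For μ ≤ 1 with offspring not concentrated at 1, the Galton-Watson process goes extinct almost surely, so q = 1.
(Algebraic check: The pgf is f(s) = 5/18 + 41/90·s + 4/15·s². The extinction probability q is the smallest fixed point of f in [0, 1]. Setting s = f(s):
  4/15·s² + (41/90 − 1)·s + 5/18 = 0
  4/15·s² − (5/18 + 4/15)·s + 5/18 = 0
which factors as (s − 1)·(4/15·s − 5/18) = 0, giving roots s = 1 and s = (5/18)/(4/15) = 25/24. Since 25/24 ≥ 1, the smallest root in [0, 1] is s = 1.)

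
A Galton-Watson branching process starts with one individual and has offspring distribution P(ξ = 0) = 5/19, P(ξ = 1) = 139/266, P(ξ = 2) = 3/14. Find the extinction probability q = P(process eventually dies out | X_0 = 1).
q = 1

Mean offspring μ = 0·5/19 + 1·139/266 + 2·3/14 = 253/266 ≤ 1. For μ ≤ 1 with offspring not concentrated at 1, the Galton-Watson process goes extinct almost surely, so q = 1.
(Algebraic check: The pgf is f(s) = 5/19 + 139/266·s + 3/14·s². The extinction probability q is the smallest fixed point of f in [0, 1]. Setting s = f(s):
  3/14·s² + (139/266 − 1)·s + 5/19 = 0
  3/14·s² − (5/19 + 3/14)·s + 5/19 = 0
which factors as (s − 1)·(3/14·s − 5/19) = 0, giving roots s = 1 and s = (5/19)/(3/14) = 70/57. Since 70/57 ≥ 1, the smallest root in [0, 1] is s = 1.)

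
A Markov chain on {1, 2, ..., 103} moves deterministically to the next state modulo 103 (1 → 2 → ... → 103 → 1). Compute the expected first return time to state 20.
E[T_20 | X_0 = 20] = 103

The chain cycles deterministically, so starting at state 20 it returns in exactly 103 steps. Equivalently, the stationary distribution is uniform π_j = 1/103 for every state j, so by Kac's formula E[T_20] = 1/π_20 = 103.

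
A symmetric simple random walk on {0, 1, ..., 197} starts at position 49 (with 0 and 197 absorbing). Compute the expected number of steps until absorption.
E[τ | X_0 = 49] = 7252

Let v_k = E[τ | X_0 = k]. Boundary: v_0 = v_197 = 0. Recurrence: v_k = 1 + (v_{k-1} + v_{k+1})/2 for 1 ≤ k ≤ 196. The particular solution to v_k − (v_{k-1} + v_{k+1})/2 = 1 is v_k = −k^2. Adding homogeneous solution A + B k and matching boundaries gives v_k = k (197 − k). Substituting k = 49: v_49 = 49 · 148 = 7252.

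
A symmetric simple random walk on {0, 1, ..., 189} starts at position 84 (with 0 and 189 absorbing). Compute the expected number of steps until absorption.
E[τ | X_0 = 84] = 8820

Let v_k = E[τ | X_0 = k]. Boundary: v_0 = v_189 = 0. Recurrence: v_k = 1 + (v_{k-1} + v_{k+1})/2 for 1 ≤ k ≤ 188. The particular solution to v_k − (v_{k-1} + v_{k+1})/2 = 1 is v_k = −k^2. Adding homogeneous solution A + B k and matching boundaries gives v_k = k (189 − k). Substituting k = 84: v_84 = 84 · 105 = 8820.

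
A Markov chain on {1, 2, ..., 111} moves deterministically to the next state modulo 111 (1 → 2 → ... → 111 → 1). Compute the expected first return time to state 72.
E[T_72 | X_0 = 72] = 111

The chain cycles deterministically, so starting at state 72 it returns in exactly 111 steps. Equivalently, the stationary distribution is uniform π_j = 1/111 for every state j, so by Kac's formula E[T_72] = 1/π_72 = 111.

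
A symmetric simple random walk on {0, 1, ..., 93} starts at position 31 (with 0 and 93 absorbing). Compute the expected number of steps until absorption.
E[τ | X_0 = 31] = 1922

Let v_k = E[τ | X_0 = k]. Boundary: v_0 = v_93 = 0. Recurrence: v_k = 1 + (v_{k-1} + v_{k+1})/2 for 1 ≤ k ≤ 92. The particular solution to v_k − (v_{k-1} + v_{k+1})/2 = 1 is v_k = −k^2. Adding homogeneous solution A + B k and matching boundaries gives v_k = k (93 − k). Substituting k = 31: v_31 = 31 · 62 = 1922.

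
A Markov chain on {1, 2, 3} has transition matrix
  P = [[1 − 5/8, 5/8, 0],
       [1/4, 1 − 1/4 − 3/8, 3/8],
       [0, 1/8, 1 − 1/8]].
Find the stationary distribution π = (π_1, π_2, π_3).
π = (1/11, 5/22, 15/22)

This is a birth-death chain on three states, which satisfies detailed balance: π_1 · P_{12} = π_2 · P_{21} and π_2 · P_{23} = π_3 · P_{32}.
From π_1 · 5/8 = π_2 · 1/4: π_2/π_1 = (5/8)/(1/4) = 5/2.
From π_2 · 3/8 = π_3 · 1/8: π_3/π_2 = (3/8)/(1/8) = 3.
Take π_1 proportional to 1; then unnormalized π = (1, 5/2, 15/2). Normalize by dividing by the sum 11:
  π = (1/11, 5/22, 15/22).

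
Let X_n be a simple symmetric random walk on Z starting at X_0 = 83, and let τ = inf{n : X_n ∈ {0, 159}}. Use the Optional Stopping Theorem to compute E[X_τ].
E[X_τ] = 83

X_n is a martingale and τ is a bounded-mean stopping time (indeed τ is finite a.s. with bounded expectation since the walk is in a bounded region). By the OST, E[X_τ] = E[X_0] = 83. Equivalently: E[X_τ] = 159 · P(hit 159 first) + 0 · P(hit 0 first) = 159 · (83/159) = 83.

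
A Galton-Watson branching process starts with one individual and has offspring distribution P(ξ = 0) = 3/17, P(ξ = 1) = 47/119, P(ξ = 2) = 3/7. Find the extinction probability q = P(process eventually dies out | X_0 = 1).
q = 7/17

The pgf is f(s) = 3/17 + 47/119·s + 3/7·s². The extinction probability q is the smallest fixed point of f in [0, 1]. Setting s = f(s):
  3/7·s² + (47/119 − 1)·s + 3/17 = 0
  3/7·s² − (3/17 + 3/7)·s + 3/17 = 0
which factors as (s − 1)·(3/7·s − 3/17) = 0, giving roots s = 1 and s = (3/17)/(3/7) = 7/17.
Mean offspring μ = 47/119 + 2·3/7 = 149/119 > 1 (supercritical), so q < 1. The extinction probability is the smaller root: q = (3/17)/(3/7) = 7/17.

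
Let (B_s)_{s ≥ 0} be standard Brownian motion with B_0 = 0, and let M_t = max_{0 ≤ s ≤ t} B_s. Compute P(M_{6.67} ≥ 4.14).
P(M_{6.67} ≥ 4.14) = 2·P(B_{6.67} ≥ 4.14) = 2(1 − Φ(4.14/√6.67)) ≈ 0.1089

By the reflection principle for Brownian motion, P(M_t ≥ a) = 2 · P(B_t ≥ a) for a ≥ 0. Since B_t ~ N(0, t), P(B_t ≥ 4.14) = 1 − Φ(4.14/√t) = 1 − Φ(4.14/√6.67) = 1 − Φ(1.6030). So
  P(M_{6.67} ≥ 4.14) = 2(1 − Φ(1.6030)) ≈ 0.1089.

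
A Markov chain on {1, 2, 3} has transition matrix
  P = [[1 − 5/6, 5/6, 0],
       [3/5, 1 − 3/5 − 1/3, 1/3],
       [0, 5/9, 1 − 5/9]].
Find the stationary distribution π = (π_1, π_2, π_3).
π = (9/29, 25/58, 15/58)

This is a birth-death chain on three states, which satisfies detailed balance: π_1 · P_{12} = π_2 · P_{21} and π_2 · P_{23} = π_3 · P_{32}.
From π_1 · 5/6 = π_2 · 3/5: π_2/π_1 = (5/6)/(3/5) = 25/18.
From π_2 · 1/3 = π_3 · 5/9: π_3/π_2 = (1/3)/(5/9) = 3/5.
Take π_1 proportional to 1; then unnormalized π = (1, 25/18, 5/6). Normalize by dividing by the sum 29/9:
  π = (9/29, 25/58, 15/58).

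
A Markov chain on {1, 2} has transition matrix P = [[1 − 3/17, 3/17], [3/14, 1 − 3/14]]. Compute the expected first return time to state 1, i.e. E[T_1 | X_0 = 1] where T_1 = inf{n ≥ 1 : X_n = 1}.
E[T_1 | X_0 = 1] = 1/π_1 = 31/17

For an irreducible recurrent Markov chain with stationary distribution π, E[T_i | X_0 = i] = 1/π_i (Kac's formula). Here π_1 = (3/14)/(3/17 + 3/14) = (3/14)/(93/238) = 17/31, so E[T_1 | X_0 = 1] = 1/π_1 = (3/17 + 3/14)/(3/14) = (93/238)/(3/14) = 31/17.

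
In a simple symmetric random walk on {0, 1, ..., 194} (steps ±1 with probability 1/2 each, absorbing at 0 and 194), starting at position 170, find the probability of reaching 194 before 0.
P(hit 194 before 0) = 170/194 = 85/97

Let u_k = P(hit 194 before 0 | start at k). Then u_0 = 0, u_194 = 1, and u_k = u_{k-1}/2 + u_{k+1}/2 for 1 ≤ k ≤ 193. This harmonic recurrence is solved by u_k = k/194, giving u_170 = 170/194 = 85/97.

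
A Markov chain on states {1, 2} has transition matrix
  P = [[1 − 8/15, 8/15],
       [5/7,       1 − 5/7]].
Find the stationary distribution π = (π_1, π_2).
π_1 = 75/131, π_2 = 56/131

Solve πP = π with π_1 + π_2 = 1. From πP = π: π_1 · (1 − 8/15) + π_2 · 5/7 = π_1 ⇒ π_2 · 5/7 = π_1 · 8/15 ⇒ π_2/π_1 = (8/15)/(5/7) = 56/75. Together with π_1 + π_2 = 1:
  π_1 = (5/7)/(8/15 + 5/7) = (5/7)/(131/105) = 75/131,
  π_2 = (8/15)/(8/15 + 5/7) = (8/15)/(131/105) = 56/131.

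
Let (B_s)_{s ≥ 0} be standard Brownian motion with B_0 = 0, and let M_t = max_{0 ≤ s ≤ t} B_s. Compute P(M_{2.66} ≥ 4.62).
P(M_{2.66} ≥ 4.62) = 2·P(B_{2.66} ≥ 4.62) = 2(1 − Φ(4.62/√2.66)) ≈ 0.0046

By the reflection principle for Brownian motion, P(M_t ≥ a) = 2 · P(B_t ≥ a) for a ≥ 0. Since B_t ~ N(0, t), P(B_t ≥ 4.62) = 1 − Φ(4.62/√t) = 1 − Φ(4.62/√2.66) = 1 − Φ(2.8327). So
  P(M_{2.66} ≥ 4.62) = 2(1 − Φ(2.8327)) ≈ 0.0046.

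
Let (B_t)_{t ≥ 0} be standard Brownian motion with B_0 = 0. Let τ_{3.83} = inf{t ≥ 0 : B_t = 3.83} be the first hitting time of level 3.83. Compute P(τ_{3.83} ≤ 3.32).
P(τ_{3.83} ≤ 3.32) = 2(1 − Φ(3.83/√3.32)) = 2(1 − Φ(2.1020)) ≈ 0.0356

By the reflection principle for standard BM, P(τ_b ≤ t) = 2 · P(B_t ≥ b). Since B_t ~ N(0, t), P(B_t ≥ 3.83) = 1 − Φ(3.83/√t) = 1 − Φ(3.83/√3.32) = 1 − Φ(2.1020) ≈ 0.01778. Doubling: P(τ_{3.83} ≤ 3.32) ≈ 2 · 0.01778 = 0.03556 ≈ 0.0356.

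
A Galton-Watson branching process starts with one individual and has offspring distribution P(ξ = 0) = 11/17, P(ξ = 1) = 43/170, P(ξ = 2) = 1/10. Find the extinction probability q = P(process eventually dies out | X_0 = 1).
q = 1

Mean offspring μ = 0·11/17 + 1·43/170 + 2·1/10 = 77/170 ≤ 1. For μ ≤ 1 with offspring not concentrated at 1, the Galton-Watson process goes extinct almost surely, so q = 1.
(Algebraic check: The pgf is f(s) = 11/17 + 43/170·s + 1/10·s². The extinction probability q is the smallest fixed point of f in [0, 1]. Setting s = f(s):
  1/10·s² + (43/170 − 1)·s + 11/17 = 0
  1/10·s² − (11/17 + 1/10)·s + 11/17 = 0
which factors as (s − 1)·(1/10·s − 11/17) = 0, giving roots s = 1 and s = (11/17)/(1/10) = 110/17. Since 110/17 ≥ 1, the smallest root in [0, 1] is s = 1.)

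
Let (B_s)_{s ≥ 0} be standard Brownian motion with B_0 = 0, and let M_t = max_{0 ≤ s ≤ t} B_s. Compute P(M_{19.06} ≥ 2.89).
P(M_{19.06} ≥ 2.89) = 2·P(B_{19.06} ≥ 2.89) = 2(1 − Φ(2.89/√19.06)) ≈ 0.5080

By the reflection principle for Brownian motion, P(M_t ≥ a) = 2 · P(B_t ≥ a) for a ≥ 0. Since B_t ~ N(0, t), P(B_t ≥ 2.89) = 1 − Φ(2.89/√t) = 1 − Φ(2.89/√19.06) = 1 − Φ(0.6620). So
  P(M_{19.06} ≥ 2.89) = 2(1 − Φ(0.6620)) ≈ 0.5080.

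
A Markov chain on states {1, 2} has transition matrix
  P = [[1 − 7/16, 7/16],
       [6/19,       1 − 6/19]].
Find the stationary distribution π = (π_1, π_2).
π_1 = 96/229, π_2 = 133/229

Solve πP = π with π_1 + π_2 = 1. From πP = π: π_1 · (1 − 7/16) + π_2 · 6/19 = π_1 ⇒ π_2 · 6/19 = π_1 · 7/16 ⇒ π_2/π_1 = (7/16)/(6/19) = 133/96. Together with π_1 + π_2 = 1:
  π_1 = (6/19)/(7/16 + 6/19) = (6/19)/(229/304) = 96/229,
  π_2 = (7/16)/(7/16 + 6/19) = (7/16)/(229/304) = 133/229.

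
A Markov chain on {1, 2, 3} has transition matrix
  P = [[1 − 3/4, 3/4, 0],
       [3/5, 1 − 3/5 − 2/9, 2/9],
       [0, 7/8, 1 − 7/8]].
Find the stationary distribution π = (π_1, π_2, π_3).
π = (252/647, 315/647, 80/647)

This is a birth-death chain on three states, which satisfies detailed balance: π_1 · P_{12} = π_2 · P_{21} and π_2 · P_{23} = π_3 · P_{32}.
From π_1 · 3/4 = π_2 · 3/5: π_2/π_1 = (3/4)/(3/5) = 5/4.
From π_2 · 2/9 = π_3 · 7/8: π_3/π_2 = (2/9)/(7/8) = 16/63.
Take π_1 proportional to 1; then unnormalized π = (1, 5/4, 20/63). Normalize by dividing by the sum 647/252:
  π = (252/647, 315/647, 80/647).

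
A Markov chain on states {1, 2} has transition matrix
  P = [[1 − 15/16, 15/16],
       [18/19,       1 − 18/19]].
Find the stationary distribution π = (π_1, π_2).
π_1 = 96/191, π_2 = 95/191

Solve πP = π with π_1 + π_2 = 1. From πP = π: π_1 · (1 − 15/16) + π_2 · 18/19 = π_1 ⇒ π_2 · 18/19 = π_1 · 15/16 ⇒ π_2/π_1 = (15/16)/(18/19) = 95/96. Together with π_1 + π_2 = 1:
  π_1 = (18/19)/(15/16 + 18/19) = (18/19)/(573/304) = 96/191,
  π_2 = (15/16)/(15/16 + 18/19) = (15/16)/(573/304) = 95/191.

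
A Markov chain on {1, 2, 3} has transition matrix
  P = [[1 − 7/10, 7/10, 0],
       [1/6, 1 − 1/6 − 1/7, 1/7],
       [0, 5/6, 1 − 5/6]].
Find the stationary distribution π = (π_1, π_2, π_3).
π = (25/148, 105/148, 9/74)

This is a birth-death chain on three states, which satisfies detailed balance: π_1 · P_{12} = π_2 · P_{21} and π_2 · P_{23} = π_3 · P_{32}.
From π_1 · 7/10 = π_2 · 1/6: π_2/π_1 = (7/10)/(1/6) = 21/5.
From π_2 · 1/7 = π_3 · 5/6: π_3/π_2 = (1/7)/(5/6) = 6/35.
Take π_1 proportional to 1; then unnormalized π = (1, 21/5, 18/25). Normalize by dividing by the sum 148/25:
  π = (25/148, 105/148, 9/74).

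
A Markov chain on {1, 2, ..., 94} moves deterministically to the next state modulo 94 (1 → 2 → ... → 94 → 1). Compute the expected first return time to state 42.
E[T_42 | X_0 = 42] = 94

The chain cycles deterministically, so starting at state 42 it returns in exactly 94 steps. Equivalently, the stationary distribution is uniform π_j = 1/94 for every state j, so by Kac's formula E[T_42] = 1/π_42 = 94.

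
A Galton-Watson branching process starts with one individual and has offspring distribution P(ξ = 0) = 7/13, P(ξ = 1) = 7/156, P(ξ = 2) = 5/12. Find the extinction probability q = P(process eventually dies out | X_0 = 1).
q = 1

Mean offspring μ = 0·7/13 + 1·7/156 + 2·5/12 = 137/156 ≤ 1. For μ ≤ 1 with offspring not concentrated at 1, the Galton-Watson process goes extinct almost surely, so q = 1.
(Algebraic check: The pgf is f(s) = 7/13 + 7/156·s + 5/12·s². The extinction probability q is the smallest fixed point of f in [0, 1]. Setting s = f(s):
  5/12·s² + (7/156 − 1)·s + 7/13 = 0
  5/12·s² − (7/13 + 5/12)·s + 7/13 = 0
which factors as (s − 1)·(5/12·s − 7/13) = 0, giving roots s = 1 and s = (7/13)/(5/12) = 84/65. Since 84/65 ≥ 1, the smallest root in [0, 1] is s = 1.)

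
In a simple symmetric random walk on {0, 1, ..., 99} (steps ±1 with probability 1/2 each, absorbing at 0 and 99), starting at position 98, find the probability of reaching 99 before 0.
P(hit 99 before 0) = 98/99

Let u_k = P(hit 99 before 0 | start at k). Then u_0 = 0, u_99 = 1, and u_k = u_{k-1}/2 + u_{k+1}/2 for 1 ≤ k ≤ 98. This harmonic recurrence is solved by u_k = k/99, giving u_98 = 98/99.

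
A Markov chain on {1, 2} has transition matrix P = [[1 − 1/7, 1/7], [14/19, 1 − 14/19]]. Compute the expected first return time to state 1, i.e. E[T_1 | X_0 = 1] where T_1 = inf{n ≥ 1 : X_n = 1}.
E[T_1 | X_0 = 1] = 1/π_1 = 117/98

For an irreducible recurrent Markov chain with stationary distribution π, E[T_i | X_0 = i] = 1/π_i (Kac's formula). Here π_1 = (14/19)/(1/7 + 14/19) = (14/19)/(117/133) = 98/117, so E[T_1 | X_0 = 1] = 1/π_1 = (1/7 + 14/19)/(14/19) = (117/133)/(14/19) = 117/98.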